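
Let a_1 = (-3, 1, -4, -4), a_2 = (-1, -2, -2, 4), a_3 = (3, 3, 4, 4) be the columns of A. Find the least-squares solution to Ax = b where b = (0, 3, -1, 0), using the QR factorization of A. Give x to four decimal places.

x = (0.8953, 0.1220, 0.7829)

q_1 = a_1/‖a_1‖ = (-3, 1, -4, -4)/6.4807 = (-0.4629, 0.1543, -0.6172, -0.6172).
r_{12} = q_1·a_2 = -1.0801.
u_2 = a_2 + 1.0801·q_1 = (-1.5000, -1.8333, -2.6667, 3.3333).
‖u_2‖ = 4.8819, so q_2 = (-0.3073, -0.3755, -0.5462, 0.6828).
r_{13} = q_1·a_3 = -5.8635; r_{23} = q_2·a_3 = -1.5021.
u_3 = a_3 + 5.8635·q_1 + 1.5021·q_2 = (-0.1758, 3.3407, -0.4396, 1.4066).
‖u_3‖ = 3.6555, so q_3 = (-0.0481, 0.9139, -0.1202, 0.3848).
Qᵀb = (1.0801, -0.5804, 2.8619).
Back-substitute: x_3 = 2.8619/3.6555 = 0.7829.
x_2 = (-0.5804 + 1.5021·0.7829)/4.8819 = 0.1220.
x_1 = (1.0801 + 1.0801·0.1220 + 5.8635·0.7829)/6.4807 = 0.8953.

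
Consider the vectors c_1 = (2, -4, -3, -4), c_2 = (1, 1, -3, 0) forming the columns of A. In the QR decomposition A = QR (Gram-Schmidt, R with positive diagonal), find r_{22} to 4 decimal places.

r_{22} = 3.1482

c_1 = (2, -4, -3, -4); ‖c_1‖ = 6.7082, so e_1 = (0.2981, -0.5963, -0.4472, -0.5963).
e_1·c_2 = 0.2981·1 + (-0.5963)·1 + (-0.4472)·(-3) + (-0.5963)·0 = 1.0435.
u_2 = c_2 − 1.0435·e_1 = (0.6889, 1.6222, -2.5333, 0.6222).
r_{22} = ‖u_2‖ = 3.1482.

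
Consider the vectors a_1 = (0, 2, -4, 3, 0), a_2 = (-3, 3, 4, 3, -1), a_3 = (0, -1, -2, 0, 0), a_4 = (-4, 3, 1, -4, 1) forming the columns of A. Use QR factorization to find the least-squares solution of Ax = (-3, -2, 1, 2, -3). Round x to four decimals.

x = (-0.9069, 1.3788, 3.8847, -0.2370)

a_1 = (0, 2, -4, 3, 0); ‖a_1‖ = 5.3852, so q_1 = (0.0000, 0.3714, -0.7428, 0.5571, 0.0000).
q_1·a_2 = 0.0000·(-3) + 0.3714·3 + (-0.7428)·4 + 0.5571·3 + 0.0000·(-1) = -0.1857.
u_2 = a_2 + 0.1857·q_1 = (-3.0000, 3.0690, 3.8621, 3.1034, -1.0000).
‖u_2‖ = 6.6306, so q_2 = (-0.4524, 0.4628, 0.5825, 0.4680, -0.1508).
q_1·a_3 = 0.0000·0 + 0.3714·(-1) + (-0.7428)·(-2) + 0.5571·0 + 0.0000·0 = 1.1142; q_2·a_3 = (-0.4524)·0 + 0.4628·(-1) + 0.5825·(-2) + 0.4680·0 + (-0.1508)·0 = -1.6278.
u_3 = a_3 − 1.1142·q_1 + 1.6278·q_2 = (-0.7365, -0.6604, -0.2243, 0.1412, -0.2455).
‖u_3‖ = 1.0531, so q_3 = (-0.6993, -0.6271, -0.2130, 0.1341, -0.2331).
q_1·a_4 = 0.0000·(-4) + 0.3714·3 + (-0.7428)·1 + 0.5571·(-4) + 0.0000·1 = -1.8570; q_2·a_4 = (-0.4524)·(-4) + 0.4628·3 + 0.5825·1 + 0.4680·(-4) + (-0.1508)·1 = 1.7578; q_3·a_4 = (-0.6993)·(-4) + (-0.6271)·3 + (-0.2130)·1 + 0.1341·(-4) + (-0.2331)·1 = -0.0663.
u_4 = a_4 + 1.8570·q_1 − 1.7578·q_2 + 0.0663·q_3 = (-3.2511, 2.8345, -1.4173, -3.7793, 1.2496).
‖u_4‖ = 6.0380, so q_4 = (-0.5384, 0.4694, -0.2347, -0.6259, 0.2070).
Qᵀb = (-0.3714, 2.4026, 4.1066, -1.4311).
Back-substitute: x_4 = -1.4311/6.0380 = -0.2370.
x_3 = (4.1066 + 0.0663·(-0.2370))/1.0531 = 3.8847.
x_2 = (2.4026 + 1.6278·3.8847 − 1.7578·(-0.2370))/6.6306 = 1.3788.
x_1 = (-0.3714 + 0.1857·1.3788 − 1.1142·3.8847 + 1.8570·(-0.2370))/5.3852 = -0.9069.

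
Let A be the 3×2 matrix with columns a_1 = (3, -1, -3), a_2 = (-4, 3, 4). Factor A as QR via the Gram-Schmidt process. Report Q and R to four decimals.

a_1 = (3, -1, -3); ‖a_1‖ = 4.3589, so q_1 = (0.6882, -0.2294, -0.6882).
q_1·a_2 = 0.6882·(-4) + (-0.2294)·3 + (-0.6882)·4 = -6.1942.
u_2 = a_2 + 6.1942·q_1 = (0.2632, 1.5789, -0.2632).
‖u_2‖ = 1.6222, so q_2 = (0.1622, 0.9733, -0.1622).

Q = [[0.6882, 0.1622], [-0.2294, 0.9733], [-0.6882, -0.1622]], R = [[4.3589, -6.1942], [0.0000, 1.6222]]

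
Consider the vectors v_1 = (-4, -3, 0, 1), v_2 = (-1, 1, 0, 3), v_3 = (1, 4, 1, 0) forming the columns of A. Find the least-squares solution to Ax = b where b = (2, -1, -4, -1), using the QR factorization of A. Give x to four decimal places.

v_1 = (-4, -3, 0, 1); ‖v_1‖ = 5.0990, so e_1 = (-0.7845, -0.5883, 0.0000, 0.1961).
e_1·v_2 = (-0.7845)·(-1) + (-0.5883)·1 + 0.0000·0 + 0.1961·3 = 0.7845.
u_2 = v_2 − 0.7845·e_1 = (-0.3846, 1.4615, 0.0000, 2.8462).
‖u_2‖ = 3.2225, so e_2 = (-0.1194, 0.4535, 0.0000, 0.8832).
e_1·v_3 = (-0.7845)·1 + (-0.5883)·4 + 0.0000·1 + 0.1961·0 = -3.1379; e_2·v_3 = (-0.1194)·1 + 0.4535·4 + 0.0000·1 + 0.8832·0 = 1.6948.
u_3 = v_3 + 3.1379·e_1 − 1.6948·e_2 = (-1.2593, 1.3852, 1.0000, -0.8815).
‖u_3‖ = 2.2981, so e_3 = (-0.5479, 0.6027, 0.4351, -0.3836).
Qᵀb = (-1.1767, -1.5755, -3.0556).
Back-substitute: x_3 = -3.0556/2.2981 = -1.3296.
x_2 = (-1.5755 − 1.6948·(-1.3296))/3.2225 = 0.2104.
x_1 = (-1.1767 − 0.7845·0.2104 + 3.1379·(-1.3296))/5.0990 = -1.0813.

x = (-1.0813, 0.2104, -1.3296)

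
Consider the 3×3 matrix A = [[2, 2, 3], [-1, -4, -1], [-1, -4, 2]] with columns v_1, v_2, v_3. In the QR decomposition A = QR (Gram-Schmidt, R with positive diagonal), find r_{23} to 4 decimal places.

e_1 = v_1/‖v_1‖ = (2, -1, -1)/2.4495 = (0.8165, -0.4082, -0.4082).
r_{12} = e_1·v_2 = 4.8990.
u_2 = v_2 − 4.8990·e_1 = (-2.0000, -2.0000, -2.0000).
‖u_2‖ = 3.4641, so e_2 = (-0.5774, -0.5774, -0.5774).
r_{23} = e_2·v_3 = -2.3094.

r_{23} = -2.3094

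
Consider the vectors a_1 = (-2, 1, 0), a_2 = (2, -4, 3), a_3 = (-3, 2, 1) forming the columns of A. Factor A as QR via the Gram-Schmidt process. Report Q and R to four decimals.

Q = [[-0.8944, -0.2981, 0.3333], [0.4472, -0.5963, 0.6667], [0.0000, 0.7454, 0.6667]], R = [[2.2361, -3.5777, 3.5777], [0.0000, 4.0249, 0.4472], [0.0000, 0.0000, 1.0000]]

a_1 = (-2, 1, 0); ‖a_1‖ = 2.2361, so e_1 = (-0.8944, 0.4472, 0.0000).
e_1·a_2 = (-0.8944)·2 + 0.4472·(-4) + 0.0000·3 = -3.5777.
u_2 = a_2 + 3.5777·e_1 = (-1.2000, -2.4000, 3.0000).
‖u_2‖ = 4.0249, so e_2 = (-0.2981, -0.5963, 0.7454).
e_1·a_3 = (-0.8944)·(-3) + 0.4472·2 + 0.0000·1 = 3.5777; e_2·a_3 = (-0.2981)·(-3) + (-0.5963)·2 + 0.7454·1 = 0.4472.
u_3 = a_3 − 3.5777·e_1 − 0.4472·e_2 = (0.3333, 0.6667, 0.6667).
‖u_3‖ = 1.0000, so e_3 = (0.3333, 0.6667, 0.6667).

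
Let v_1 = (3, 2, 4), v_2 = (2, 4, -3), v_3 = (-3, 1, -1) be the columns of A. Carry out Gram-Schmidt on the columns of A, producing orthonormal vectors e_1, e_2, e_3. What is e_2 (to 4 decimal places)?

e_2 = (0.3338, 0.7189, -0.6098)

v_1 = (3, 2, 4); ‖v_1‖ = 5.3852, so e_1 = (0.5571, 0.3714, 0.7428).
e_1·v_2 = 0.5571·2 + 0.3714·4 + 0.7428·(-3) = 0.3714.
u_2 = v_2 − 0.3714·e_1 = (1.7931, 3.8621, -3.2759).
‖u_2‖ = 5.3723, so e_2 = (0.3338, 0.7189, -0.6098).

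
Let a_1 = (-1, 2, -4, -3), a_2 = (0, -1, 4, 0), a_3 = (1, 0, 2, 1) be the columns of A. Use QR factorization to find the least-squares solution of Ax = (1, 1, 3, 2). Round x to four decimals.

a_1 = (-1, 2, -4, -3); ‖a_1‖ = 5.4772, so q_1 = (-0.1826, 0.3651, -0.7303, -0.5477).
q_1·a_2 = (-0.1826)·0 + 0.3651·(-1) + (-0.7303)·4 + (-0.5477)·0 = -3.2863.
u_2 = a_2 + 3.2863·q_1 = (-0.6000, 0.2000, 1.6000, -1.8000).
‖u_2‖ = 2.4900, so q_2 = (-0.2410, 0.0803, 0.6426, -0.7229).
q_1·a_3 = (-0.1826)·1 + 0.3651·0 + (-0.7303)·2 + (-0.5477)·1 = -2.1909; q_2·a_3 = (-0.2410)·1 + 0.0803·0 + 0.6426·2 + (-0.7229)·1 = 0.3213.
u_3 = a_3 + 2.1909·q_1 − 0.3213·q_2 = (0.6774, 0.7742, 0.1935, 0.0323).
‖u_3‖ = 1.0473, so q_3 = (0.6468, 0.7392, 0.1848, 0.0308).
Qᵀb = (-3.1038, 0.3213, 2.0021).
Back-substitute: x_3 = 2.0021/1.0473 = 1.9118.
x_2 = (0.3213 − 0.3213·1.9118)/2.4900 = -0.1176.
x_1 = (-3.1038 + 3.2863·(-0.1176) + 2.1909·1.9118)/5.4772 = 0.1275.

x = (0.1275, -0.1176, 1.9118)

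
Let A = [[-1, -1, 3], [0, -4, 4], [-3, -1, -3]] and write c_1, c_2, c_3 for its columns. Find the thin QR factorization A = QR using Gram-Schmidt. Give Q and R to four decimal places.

c_1 = (-1, 0, -3); ‖c_1‖ = 3.1623, so q_1 = (-0.3162, 0.0000, -0.9487).
q_1·c_2 = (-0.3162)·(-1) + 0.0000·(-4) + (-0.9487)·(-1) = 1.2649.
u_2 = c_2 − 1.2649·q_1 = (-0.6000, -4.0000, 0.2000).
‖u_2‖ = 4.0497, so q_2 = (-0.1482, -0.9877, 0.0494).
q_1·c_3 = (-0.3162)·3 + 0.0000·4 + (-0.9487)·(-3) = 1.8974; q_2·c_3 = (-0.1482)·3 + (-0.9877)·4 + 0.0494·(-3) = -4.5436.
u_3 = c_3 − 1.8974·q_1 + 4.5436·q_2 = (2.9268, -0.4878, -0.9756).
‖u_3‖ = 3.1235, so q_3 = (0.9370, -0.1562, -0.3123).

Q = [[-0.3162, -0.1482, 0.9370], [0.0000, -0.9877, -0.1562], [-0.9487, 0.0494, -0.3123]], R = [[3.1623, 1.2649, 1.8974], [0.0000, 4.0497, -4.5436], [0.0000, 0.0000, 3.1235]]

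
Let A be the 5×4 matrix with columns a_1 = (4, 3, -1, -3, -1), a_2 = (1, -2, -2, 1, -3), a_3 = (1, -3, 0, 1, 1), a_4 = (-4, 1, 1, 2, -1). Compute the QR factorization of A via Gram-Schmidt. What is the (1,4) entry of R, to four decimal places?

r_{14} = -3.1667

a_1 = (4, 3, -1, -3, -1); ‖a_1‖ = 6.0000, so q_1 = (0.6667, 0.5000, -0.1667, -0.5000, -0.1667).
r_{14} = q_1·a_4 = -3.1667.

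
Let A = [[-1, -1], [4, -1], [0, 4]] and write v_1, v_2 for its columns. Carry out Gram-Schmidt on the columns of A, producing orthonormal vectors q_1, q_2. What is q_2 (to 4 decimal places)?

v_1 = (-1, 4, 0); ‖v_1‖ = 4.1231, so q_1 = (-0.2425, 0.9701, 0.0000).
q_1·v_2 = (-0.2425)·(-1) + 0.9701·(-1) + 0.0000·4 = -0.7276.
u_2 = v_2 + 0.7276·q_1 = (-1.1765, -0.2941, 4.0000).
‖u_2‖ = 4.1798, so q_2 = (-0.2815, -0.0704, 0.9570).

q_2 = (-0.2815, -0.0704, 0.9570)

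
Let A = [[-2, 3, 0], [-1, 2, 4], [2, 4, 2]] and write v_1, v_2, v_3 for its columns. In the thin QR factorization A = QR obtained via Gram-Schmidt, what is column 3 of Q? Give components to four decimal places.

q_3 = (-0.4952, 0.8666, -0.0619)

v_1 = (-2, -1, 2); ‖v_1‖ = 3.0000, so q_1 = (-0.6667, -0.3333, 0.6667).
q_1·v_2 = (-0.6667)·3 + (-0.3333)·2 + 0.6667·4 = 0.0000.
u_2 = v_2 + 0.0000·q_1 = (3.0000, 2.0000, 4.0000).
‖u_2‖ = 5.3852, so q_2 = (0.5571, 0.3714, 0.7428).
q_1·v_3 = (-0.6667)·0 + (-0.3333)·4 + 0.6667·2 = 0.0000; q_2·v_3 = 0.5571·0 + 0.3714·4 + 0.7428·2 = 2.9711.
u_3 = v_3 + 0.0000·q_1 − 2.9711·q_2 = (-1.6552, 2.8966, -0.2069).
‖u_3‖ = 3.3425, so q_3 = (-0.4952, 0.8666, -0.0619).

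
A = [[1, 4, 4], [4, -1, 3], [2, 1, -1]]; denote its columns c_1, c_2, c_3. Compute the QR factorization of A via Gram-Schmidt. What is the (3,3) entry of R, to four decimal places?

c_1 = (1, 4, 2); ‖c_1‖ = 4.5826, so e_1 = (0.2182, 0.8729, 0.4364).
e_1·c_2 = 0.2182·4 + 0.8729·(-1) + 0.4364·1 = 0.4364.
u_2 = c_2 − 0.4364·e_1 = (3.9048, -1.3810, 0.8095).
‖u_2‖ = 4.2201, so e_2 = (0.9253, -0.3272, 0.1918).
e_1·c_3 = 0.2182·4 + 0.8729·3 + 0.4364·(-1) = 3.0551; e_2·c_3 = 0.9253·4 + (-0.3272)·3 + 0.1918·(-1) = 2.5276.
u_3 = c_3 − 3.0551·e_1 − 2.5276·e_2 = (0.9947, 1.1604, -2.8182).
r_{33} = ‖u_3‖ = 3.2059.

r_{33} = 3.2059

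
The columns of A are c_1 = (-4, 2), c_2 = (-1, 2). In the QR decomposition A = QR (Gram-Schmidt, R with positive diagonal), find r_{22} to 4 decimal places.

c_1 = (-4, 2); ‖c_1‖ = 4.4721, so q_1 = (-0.8944, 0.4472).
q_1·c_2 = (-0.8944)·(-1) + 0.4472·2 = 1.7889.
u_2 = c_2 − 1.7889·q_1 = (0.6000, 1.2000).
r_{22} = ‖u_2‖ = 1.3416.

r_{22} = 1.3416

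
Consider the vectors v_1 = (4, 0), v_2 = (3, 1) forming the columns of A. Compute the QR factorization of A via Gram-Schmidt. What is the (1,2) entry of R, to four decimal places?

v_1 = (4, 0); ‖v_1‖ = 4.0000, so q_1 = (1.0000, 0.0000).
r_{12} = q_1·v_2 = 3.0000.

r_{12} = 3.0000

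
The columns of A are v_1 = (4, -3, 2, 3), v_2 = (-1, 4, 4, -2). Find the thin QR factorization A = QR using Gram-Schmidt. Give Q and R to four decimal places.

Q = [[0.6489, 0.0839], [-0.4867, 0.5130], [0.3244, 0.8394], [0.4867, -0.1586]], R = [[6.1644, -2.2711], [0.0000, 5.6429]]

v_1 = (4, -3, 2, 3); ‖v_1‖ = 6.1644, so e_1 = (0.6489, -0.4867, 0.3244, 0.4867).
e_1·v_2 = 0.6489·(-1) + (-0.4867)·4 + 0.3244·4 + 0.4867·(-2) = -2.2711.
u_2 = v_2 + 2.2711·e_1 = (0.4737, 2.8947, 4.7368, -0.8947).
‖u_2‖ = 5.6429, so e_2 = (0.0839, 0.5130, 0.8394, -0.1586).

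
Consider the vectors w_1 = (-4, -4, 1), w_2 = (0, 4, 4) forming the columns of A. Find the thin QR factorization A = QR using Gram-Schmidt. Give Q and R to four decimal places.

Q = [[-0.6963, -0.2767], [-0.6963, 0.4842], [0.1741, 0.8301]], R = [[5.7446, -2.0889], [0.0000, 5.2570]]

w_1 = (-4, -4, 1); ‖w_1‖ = 5.7446, so q_1 = (-0.6963, -0.6963, 0.1741).
q_1·w_2 = (-0.6963)·0 + (-0.6963)·4 + 0.1741·4 = -2.0889.
u_2 = w_2 + 2.0889·q_1 = (-1.4545, 2.5455, 4.3636).
‖u_2‖ = 5.2570, so q_2 = (-0.2767, 0.4842, 0.8301).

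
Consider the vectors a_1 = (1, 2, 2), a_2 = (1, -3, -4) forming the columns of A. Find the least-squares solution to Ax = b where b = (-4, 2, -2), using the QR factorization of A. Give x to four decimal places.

q_1 = a_1/‖a_1‖ = (1, 2, 2)/3.0000 = (0.3333, 0.6667, 0.6667).
r_{12} = q_1·a_2 = -4.3333.
u_2 = a_2 + 4.3333·q_1 = (2.4444, -0.1111, -1.1111).
‖u_2‖ = 2.6874, so q_2 = (0.9096, -0.0413, -0.4134).
Qᵀb = (-1.3333, -2.8941).
Back-substitute: x_2 = -2.8941/2.6874 = -1.0769.
x_1 = (-1.3333 + 4.3333·(-1.0769))/3.0000 = -2.0000.

x = (-2.0000, -1.0769)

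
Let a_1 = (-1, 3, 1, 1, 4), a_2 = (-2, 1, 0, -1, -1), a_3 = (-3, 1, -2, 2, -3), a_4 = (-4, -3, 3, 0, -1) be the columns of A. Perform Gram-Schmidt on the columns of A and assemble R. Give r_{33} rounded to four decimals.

r_{33} = 4.0708

a_1 = (-1, 3, 1, 1, 4); ‖a_1‖ = 5.2915, so e_1 = (-0.1890, 0.5669, 0.1890, 0.1890, 0.7559).
e_1·a_2 = (-0.1890)·(-2) + 0.5669·1 + 0.1890·0 + 0.1890·(-1) + 0.7559·(-1) = 0.0000.
u_2 = a_2 + 0.0000·e_1 = (-2.0000, 1.0000, 0.0000, -1.0000, -1.0000).
‖u_2‖ = 2.6458, so e_2 = (-0.7559, 0.3780, 0.0000, -0.3780, -0.3780).
e_1·a_3 = (-0.1890)·(-3) + 0.5669·1 + 0.1890·(-2) + 0.1890·2 + 0.7559·(-3) = -1.1339; e_2·a_3 = (-0.7559)·(-3) + 0.3780·1 + 0.0000·(-2) + (-0.3780)·2 + (-0.3780)·(-3) = 3.0237.
u_3 = a_3 + 1.1339·e_1 − 3.0237·e_2 = (-0.9286, 0.5000, -1.7857, 3.3571, -1.0000).
r_{33} = ‖u_3‖ = 4.0708.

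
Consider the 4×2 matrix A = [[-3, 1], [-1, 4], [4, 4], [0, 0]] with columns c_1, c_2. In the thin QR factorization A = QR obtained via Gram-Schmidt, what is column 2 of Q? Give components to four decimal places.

c_1 = (-3, -1, 4, 0); ‖c_1‖ = 5.0990, so e_1 = (-0.5883, -0.1961, 0.7845, 0.0000).
e_1·c_2 = (-0.5883)·1 + (-0.1961)·4 + 0.7845·4 + 0.0000·0 = 1.7650.
u_2 = c_2 − 1.7650·e_1 = (2.0385, 4.3462, 2.6154, 0.0000).
‖u_2‖ = 5.4667, so e_2 = (0.3729, 0.7950, 0.4784, 0.0000).

e_2 = (0.3729, 0.7950, 0.4784, 0.0000)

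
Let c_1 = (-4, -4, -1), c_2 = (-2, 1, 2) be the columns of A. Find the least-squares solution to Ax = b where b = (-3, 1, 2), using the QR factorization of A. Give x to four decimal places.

c_1 = (-4, -4, -1); ‖c_1‖ = 5.7446, so e_1 = (-0.6963, -0.6963, -0.1741).
e_1·c_2 = (-0.6963)·(-2) + (-0.6963)·1 + (-0.1741)·2 = 0.3482.
u_2 = c_2 − 0.3482·e_1 = (-1.7576, 1.2424, 2.0606).
‖u_2‖ = 2.9797, so e_2 = (-0.5898, 0.4170, 0.6915).
Qᵀb = (1.0445, 3.5696).
Back-substitute: x_2 = 3.5696/2.9797 = 1.1980.
x_1 = (1.0445 − 0.3482·1.1980)/5.7446 = 0.1092.

x = (0.1092, 1.1980)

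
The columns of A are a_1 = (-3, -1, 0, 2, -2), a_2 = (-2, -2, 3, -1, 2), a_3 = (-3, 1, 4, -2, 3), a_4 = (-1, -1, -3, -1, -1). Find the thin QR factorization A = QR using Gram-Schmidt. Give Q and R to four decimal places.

Q = [[-0.7071, -0.3571, -0.4301, -0.4113], [-0.2357, -0.4048, 0.8690, -0.1583], [0.0000, 0.6429, 0.1928, -0.6326], [0.4714, -0.2619, -0.1216, -0.6338], [-0.4714, 0.4762, 0.0890, 0.0624]], R = [[4.2426, 0.4714, -0.4714, 0.9428], [0.0000, 4.6667, 5.1905, -1.3810], [0.0000, 0.0000, 3.4405, -0.9847], [0.0000, 0.0000, 0.0000, 3.0388]]

a_1 = (-3, -1, 0, 2, -2); ‖a_1‖ = 4.2426, so e_1 = (-0.7071, -0.2357, 0.0000, 0.4714, -0.4714).
e_1·a_2 = (-0.7071)·(-2) + (-0.2357)·(-2) + 0.0000·3 + 0.4714·(-1) + (-0.4714)·2 = 0.4714.
u_2 = a_2 − 0.4714·e_1 = (-1.6667, -1.8889, 3.0000, -1.2222, 2.2222).
‖u_2‖ = 4.6667, so e_2 = (-0.3571, -0.4048, 0.6429, -0.2619, 0.4762).
e_1·a_3 = (-0.7071)·(-3) + (-0.2357)·1 + 0.0000·4 + 0.4714·(-2) + (-0.4714)·3 = -0.4714; e_2·a_3 = (-0.3571)·(-3) + (-0.4048)·1 + 0.6429·4 + (-0.2619)·(-2) + 0.4762·3 = 5.1905.
u_3 = a_3 + 0.4714·e_1 − 5.1905·e_2 = (-1.4796, 2.9898, 0.6633, -0.4184, 0.3061).
‖u_3‖ = 3.4405, so e_3 = (-0.4301, 0.8690, 0.1928, -0.1216, 0.0890).
e_1·a_4 = (-0.7071)·(-1) + (-0.2357)·(-1) + 0.0000·(-3) + 0.4714·(-1) + (-0.4714)·(-1) = 0.9428; e_2·a_4 = (-0.3571)·(-1) + (-0.4048)·(-1) + 0.6429·(-3) + (-0.2619)·(-1) + 0.4762·(-1) = -1.3810; e_3·a_4 = (-0.4301)·(-1) + 0.8690·(-1) + 0.1928·(-3) + (-0.1216)·(-1) + 0.0890·(-1) = -0.9847.
u_4 = a_4 − 0.9428·e_1 + 1.3810·e_2 + 0.9847·e_3 = (-1.2500, -0.4810, -1.9224, -1.9259, 0.1897).
‖u_4‖ = 3.0388, so e_4 = (-0.4113, -0.1583, -0.6326, -0.6338, 0.0624).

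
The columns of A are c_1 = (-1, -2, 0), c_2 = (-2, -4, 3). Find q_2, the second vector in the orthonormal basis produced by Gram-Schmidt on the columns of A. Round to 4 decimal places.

q_2 = (0.0000, 0.0000, 1.0000)

q_1 = c_1/‖c_1‖ = (-1, -2, 0)/2.2361 = (-0.4472, -0.8944, 0.0000).
r_{12} = q_1·c_2 = 4.4721.
u_2 = c_2 − 4.4721·q_1 = (0.0000, 0.0000, 3.0000).
‖u_2‖ = 3.0000, so q_2 = (0.0000, 0.0000, 1.0000).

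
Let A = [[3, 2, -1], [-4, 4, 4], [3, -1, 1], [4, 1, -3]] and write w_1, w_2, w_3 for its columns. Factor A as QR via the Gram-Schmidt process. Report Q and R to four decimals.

Q = [[0.4243, 0.5626, 0.0194], [-0.5657, 0.7266, 0.3024], [0.4243, -0.1019, 0.8780], [0.5657, 0.3810, -0.3706]], R = [[7.0711, -1.2728, -3.9598], [0.0000, 4.5144, 1.0987], [0.0000, 0.0000, 3.1801]]

w_1 = (3, -4, 3, 4); ‖w_1‖ = 7.0711, so q_1 = (0.4243, -0.5657, 0.4243, 0.5657).
q_1·w_2 = 0.4243·2 + (-0.5657)·4 + 0.4243·(-1) + 0.5657·1 = -1.2728.
u_2 = w_2 + 1.2728·q_1 = (2.5400, 3.2800, -0.4600, 1.7200).
‖u_2‖ = 4.5144, so q_2 = (0.5626, 0.7266, -0.1019, 0.3810).
q_1·w_3 = 0.4243·(-1) + (-0.5657)·4 + 0.4243·1 + 0.5657·(-3) = -3.9598; q_2·w_3 = 0.5626·(-1) + 0.7266·4 + (-0.1019)·1 + 0.3810·(-3) = 1.0987.
u_3 = w_3 + 3.9598·q_1 − 1.0987·q_2 = (0.0618, 0.9617, 2.7920, -1.1786).
‖u_3‖ = 3.1801, so q_3 = (0.0194, 0.3024, 0.8780, -0.3706).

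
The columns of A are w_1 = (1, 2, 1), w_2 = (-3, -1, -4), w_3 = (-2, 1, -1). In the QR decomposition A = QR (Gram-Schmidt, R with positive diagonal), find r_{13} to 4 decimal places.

r_{13} = -0.4082

e_1 = w_1/‖w_1‖ = (1, 2, 1)/2.4495 = (0.4082, 0.8165, 0.4082).
r_{13} = e_1·w_3 = -0.4082.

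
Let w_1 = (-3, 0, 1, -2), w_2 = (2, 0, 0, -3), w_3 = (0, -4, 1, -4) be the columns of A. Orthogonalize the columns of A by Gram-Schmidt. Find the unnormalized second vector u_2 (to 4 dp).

u_2 = (2.0000, 0.0000, 0.0000, -3.0000)

w_1 = (-3, 0, 1, -2); ‖w_1‖ = 3.7417, so q_1 = (-0.8018, 0.0000, 0.2673, -0.5345).
q_1·w_2 = (-0.8018)·2 + 0.0000·0 + 0.2673·0 + (-0.5345)·(-3) = 0.0000.
u_2 = w_2 + 0.0000·q_1 = (2.0000, 0.0000, 0.0000, -3.0000).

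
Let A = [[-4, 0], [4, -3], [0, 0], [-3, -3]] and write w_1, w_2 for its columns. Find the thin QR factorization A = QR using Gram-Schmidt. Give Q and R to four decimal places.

e_1 = w_1/‖w_1‖ = (-4, 4, 0, -3)/6.4031 = (-0.6247, 0.6247, 0.0000, -0.4685).
r_{12} = e_1·w_2 = -0.4685.
u_2 = w_2 + 0.4685·e_1 = (-0.2927, -2.7073, 0.0000, -3.2195).
‖u_2‖ = 4.2167, so e_2 = (-0.0694, -0.6420, 0.0000, -0.7635).

Q = [[-0.6247, -0.0694], [0.6247, -0.6420], [0.0000, 0.0000], [-0.4685, -0.7635]], R = [[6.4031, -0.4685], [0.0000, 4.2167]]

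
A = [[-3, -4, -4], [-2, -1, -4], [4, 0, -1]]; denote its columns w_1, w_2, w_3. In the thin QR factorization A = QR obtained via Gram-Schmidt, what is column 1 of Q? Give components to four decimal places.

w_1 = (-3, -2, 4); ‖w_1‖ = 5.3852, so e_1 = (-0.5571, -0.3714, 0.7428).

e_1 = (-0.5571, -0.3714, 0.7428)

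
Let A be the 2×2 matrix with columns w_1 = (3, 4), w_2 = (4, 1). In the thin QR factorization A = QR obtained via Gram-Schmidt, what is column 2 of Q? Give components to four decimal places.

q_1 = w_1/‖w_1‖ = (3, 4)/5.0000 = (0.6000, 0.8000).
r_{12} = q_1·w_2 = 3.2000.
u_2 = w_2 − 3.2000·q_1 = (2.0800, -1.5600).
‖u_2‖ = 2.6000, so q_2 = (0.8000, -0.6000).

q_2 = (0.8000, -0.6000)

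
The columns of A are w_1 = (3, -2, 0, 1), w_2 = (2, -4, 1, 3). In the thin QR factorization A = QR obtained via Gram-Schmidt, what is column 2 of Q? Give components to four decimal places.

e_1 = w_1/‖w_1‖ = (3, -2, 0, 1)/3.7417 = (0.8018, -0.5345, 0.0000, 0.2673).
r_{12} = e_1·w_2 = 4.5434.
u_2 = w_2 − 4.5434·e_1 = (-1.6429, -1.5714, 1.0000, 1.7857).
‖u_2‖ = 3.0589, so e_2 = (-0.5371, -0.5137, 0.3269, 0.5838).

e_2 = (-0.5371, -0.5137, 0.3269, 0.5838)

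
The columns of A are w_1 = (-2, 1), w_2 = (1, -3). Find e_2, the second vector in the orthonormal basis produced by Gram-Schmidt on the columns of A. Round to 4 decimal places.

w_1 = (-2, 1); ‖w_1‖ = 2.2361, so e_1 = (-0.8944, 0.4472).
e_1·w_2 = (-0.8944)·1 + 0.4472·(-3) = -2.2361.
u_2 = w_2 + 2.2361·e_1 = (-1.0000, -2.0000).
‖u_2‖ = 2.2361, so e_2 = (-0.4472, -0.8944).

e_2 = (-0.4472, -0.8944)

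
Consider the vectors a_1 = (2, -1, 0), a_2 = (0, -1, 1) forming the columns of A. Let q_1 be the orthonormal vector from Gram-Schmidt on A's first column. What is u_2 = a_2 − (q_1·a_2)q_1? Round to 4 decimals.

a_1 = (2, -1, 0); ‖a_1‖ = 2.2361, so q_1 = (0.8944, -0.4472, 0.0000).
q_1·a_2 = 0.8944·0 + (-0.4472)·(-1) + 0.0000·1 = 0.4472.
u_2 = a_2 − 0.4472·q_1 = (-0.4000, -0.8000, 1.0000).

u_2 = (-0.4000, -0.8000, 1.0000)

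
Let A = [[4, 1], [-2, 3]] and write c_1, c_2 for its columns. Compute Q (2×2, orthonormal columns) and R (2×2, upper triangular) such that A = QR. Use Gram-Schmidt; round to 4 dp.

q_1 = c_1/‖c_1‖ = (4, -2)/4.4721 = (0.8944, -0.4472).
r_{12} = q_1·c_2 = -0.4472.
u_2 = c_2 + 0.4472·q_1 = (1.4000, 2.8000).
‖u_2‖ = 3.1305, so q_2 = (0.4472, 0.8944).

Q = [[0.8944, 0.4472], [-0.4472, 0.8944]], R = [[4.4721, -0.4472], [0.0000, 3.1305]]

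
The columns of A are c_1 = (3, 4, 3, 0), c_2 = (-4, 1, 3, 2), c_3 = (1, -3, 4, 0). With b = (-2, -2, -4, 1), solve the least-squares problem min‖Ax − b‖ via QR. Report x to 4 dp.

x = (-0.7308, -0.0476, -0.3681)

c_1 = (3, 4, 3, 0); ‖c_1‖ = 5.8310, so e_1 = (0.5145, 0.6860, 0.5145, 0.0000).
e_1·c_2 = 0.5145·(-4) + 0.6860·1 + 0.5145·3 + 0.0000·2 = 0.1715.
u_2 = c_2 − 0.1715·e_1 = (-4.0882, 0.8824, 2.9118, 2.0000).
‖u_2‖ = 5.4745, so e_2 = (-0.7468, 0.1612, 0.5319, 0.3653).
e_1·c_3 = 0.5145·1 + 0.6860·(-3) + 0.5145·4 + 0.0000·0 = 0.5145; e_2·c_3 = (-0.7468)·1 + 0.1612·(-3) + 0.5319·4 + 0.3653·0 = 0.8972.
u_3 = c_3 − 0.5145·e_1 − 0.8972·e_2 = (1.4053, -3.4975, 3.2581, -0.3278).
‖u_3‖ = 4.9930, so e_3 = (0.2815, -0.7005, 0.6525, -0.0656).
Qᵀb = (-4.4590, -0.5910, -1.8377).
Back-substitute: x_3 = -1.8377/4.9930 = -0.3681.
x_2 = (-0.5910 − 0.8972·(-0.3681))/5.4745 = -0.0476.
x_1 = (-4.4590 − 0.1715·(-0.0476) − 0.5145·(-0.3681))/5.8310 = -0.7308.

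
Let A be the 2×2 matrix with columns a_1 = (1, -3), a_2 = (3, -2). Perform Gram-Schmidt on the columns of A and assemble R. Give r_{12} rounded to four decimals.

e_1 = a_1/‖a_1‖ = (1, -3)/3.1623 = (0.3162, -0.9487).
r_{12} = e_1·a_2 = 2.8460.

r_{12} = 2.8460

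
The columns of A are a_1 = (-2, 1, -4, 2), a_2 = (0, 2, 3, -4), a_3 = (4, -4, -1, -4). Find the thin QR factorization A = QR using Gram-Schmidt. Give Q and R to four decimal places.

a_1 = (-2, 1, -4, 2); ‖a_1‖ = 5.0000, so e_1 = (-0.4000, 0.2000, -0.8000, 0.4000).
e_1·a_2 = (-0.4000)·0 + 0.2000·2 + (-0.8000)·3 + 0.4000·(-4) = -3.6000.
u_2 = a_2 + 3.6000·e_1 = (-1.4400, 2.7200, 0.1200, -2.5600).
‖u_2‖ = 4.0050, so e_2 = (-0.3596, 0.6792, 0.0300, -0.6392).
e_1·a_3 = (-0.4000)·4 + 0.2000·(-4) + (-0.8000)·(-1) + 0.4000·(-4) = -3.2000; e_2·a_3 = (-0.3596)·4 + 0.6792·(-4) + 0.0300·(-1) + (-0.6392)·(-4) = -1.6280.
u_3 = a_3 + 3.2000·e_1 + 1.6280·e_2 = (2.1347, -2.2544, -3.5112, -3.7606).
‖u_3‖ = 6.0091, so e_3 = (0.3552, -0.3752, -0.5843, -0.6258).

Q = [[-0.4000, -0.3596, 0.3552], [0.2000, 0.6792, -0.3752], [-0.8000, 0.0300, -0.5843], [0.4000, -0.6392, -0.6258]], R = [[5.0000, -3.6000, -3.2000], [0.0000, 4.0050, -1.6280], [0.0000, 0.0000, 6.0091]]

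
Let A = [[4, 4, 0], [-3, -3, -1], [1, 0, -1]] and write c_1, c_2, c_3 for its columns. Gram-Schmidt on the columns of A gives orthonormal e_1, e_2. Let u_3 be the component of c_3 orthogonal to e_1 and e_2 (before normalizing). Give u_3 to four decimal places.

u_3 = (-0.4800, -0.6400, 0.0000)

e_1 = c_1/‖c_1‖ = (4, -3, 1)/5.0990 = (0.7845, -0.5883, 0.1961).
r_{12} = e_1·c_2 = 4.9029.
u_2 = c_2 − 4.9029·e_1 = (0.1538, -0.1154, -0.9615).
‖u_2‖ = 0.9806, so e_2 = (0.1569, -0.1177, -0.9806).
r_{13} = e_1·c_3 = 0.3922; r_{23} = e_2·c_3 = 1.0983.
u_3 = c_3 − 0.3922·e_1 − 1.0983·e_2 = (-0.4800, -0.6400, 0.0000).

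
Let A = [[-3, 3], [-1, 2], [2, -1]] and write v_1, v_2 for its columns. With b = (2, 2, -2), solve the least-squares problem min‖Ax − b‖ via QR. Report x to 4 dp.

x = (-0.4444, 0.4444)

v_1 = (-3, -1, 2); ‖v_1‖ = 3.7417, so e_1 = (-0.8018, -0.2673, 0.5345).
e_1·v_2 = (-0.8018)·3 + (-0.2673)·2 + 0.5345·(-1) = -3.4744.
u_2 = v_2 + 3.4744·e_1 = (0.2143, 1.0714, 0.8571).
‖u_2‖ = 1.3887, so e_2 = (0.1543, 0.7715, 0.6172).
Qᵀb = (-3.2071, 0.6172).
Back-substitute: x_2 = 0.6172/1.3887 = 0.4444.
x_1 = (-3.2071 + 3.4744·0.4444)/3.7417 = -0.4444.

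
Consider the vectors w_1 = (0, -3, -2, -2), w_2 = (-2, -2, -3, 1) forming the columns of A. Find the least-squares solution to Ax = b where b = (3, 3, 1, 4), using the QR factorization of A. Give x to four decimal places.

x = (-1.1262, 0.0146)

w_1 = (0, -3, -2, -2); ‖w_1‖ = 4.1231, so q_1 = (0.0000, -0.7276, -0.4851, -0.4851).
q_1·w_2 = 0.0000·(-2) + (-0.7276)·(-2) + (-0.4851)·(-3) + (-0.4851)·1 = 2.4254.
u_2 = w_2 − 2.4254·q_1 = (-2.0000, -0.2353, -1.8235, 2.1765).
‖u_2‖ = 3.4810, so q_2 = (-0.5745, -0.0676, -0.5238, 0.6252).
Qᵀb = (-4.6082, 0.0507).
Back-substitute: x_2 = 0.0507/3.4810 = 0.0146.
x_1 = (-4.6082 − 2.4254·0.0146)/4.1231 = -1.1262.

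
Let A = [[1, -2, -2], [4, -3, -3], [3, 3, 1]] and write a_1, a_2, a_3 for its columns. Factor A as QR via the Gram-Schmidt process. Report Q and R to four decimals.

Q = [[0.1961, -0.3941, -0.8979], [0.7845, -0.4863, 0.3848], [0.5883, 0.7798, -0.2138]], R = [[5.0990, -0.9806, -2.1573], [0.0000, 4.5868, 3.0271], [0.0000, 0.0000, 0.4276]]

q_1 = a_1/‖a_1‖ = (1, 4, 3)/5.0990 = (0.1961, 0.7845, 0.5883).
r_{12} = q_1·a_2 = -0.9806.
u_2 = a_2 + 0.9806·q_1 = (-1.8077, -2.2308, 3.5769).
‖u_2‖ = 4.5868, so q_2 = (-0.3941, -0.4863, 0.7798).
r_{13} = q_1·a_3 = -2.1573; r_{23} = q_2·a_3 = 3.0271.
u_3 = a_3 + 2.1573·q_1 − 3.0271·q_2 = (-0.3839, 0.1645, -0.0914).
‖u_3‖ = 0.4276, so q_3 = (-0.8979, 0.3848, -0.2138).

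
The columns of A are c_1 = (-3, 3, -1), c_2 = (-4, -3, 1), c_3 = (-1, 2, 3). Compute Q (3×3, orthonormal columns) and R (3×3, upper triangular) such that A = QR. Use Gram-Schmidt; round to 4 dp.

q_1 = c_1/‖c_1‖ = (-3, 3, -1)/4.3589 = (-0.6882, 0.6882, -0.2294).
r_{12} = q_1·c_2 = 0.4588.
u_2 = c_2 − 0.4588·q_1 = (-3.6842, -3.3158, 1.1053).
‖u_2‖ = 5.0783, so q_2 = (-0.7255, -0.6529, 0.2176).
r_{13} = q_1·c_3 = 1.3765; r_{23} = q_2·c_3 = 0.0725.
u_3 = c_3 − 1.3765·q_1 − 0.0725·q_2 = (0.0000, 1.1000, 3.3000).
‖u_3‖ = 3.4785, so q_3 = (0.0000, 0.3162, 0.9487).

Q = [[-0.6882, -0.7255, 0.0000], [0.6882, -0.6529, 0.3162], [-0.2294, 0.2176, 0.9487]], R = [[4.3589, 0.4588, 1.3765], [0.0000, 5.0783, 0.0725], [0.0000, 0.0000, 3.4785]]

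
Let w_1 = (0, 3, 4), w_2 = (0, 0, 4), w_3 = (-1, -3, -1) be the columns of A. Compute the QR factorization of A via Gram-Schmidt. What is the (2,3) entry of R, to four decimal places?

r_{23} = 1.8000

e_1 = w_1/‖w_1‖ = (0, 3, 4)/5.0000 = (0.0000, 0.6000, 0.8000).
r_{12} = e_1·w_2 = 3.2000.
u_2 = w_2 − 3.2000·e_1 = (0.0000, -1.9200, 1.4400).
‖u_2‖ = 2.4000, so e_2 = (0.0000, -0.8000, 0.6000).
r_{23} = e_2·w_3 = 1.8000.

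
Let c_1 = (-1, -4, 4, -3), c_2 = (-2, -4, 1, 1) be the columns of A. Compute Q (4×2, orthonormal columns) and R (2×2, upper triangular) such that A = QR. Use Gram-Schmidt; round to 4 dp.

e_1 = c_1/‖c_1‖ = (-1, -4, 4, -3)/6.4807 = (-0.1543, -0.6172, 0.6172, -0.4629).
r_{12} = e_1·c_2 = 2.9318.
u_2 = c_2 − 2.9318·e_1 = (-1.5476, -2.1905, -0.8095, 2.3571).
‖u_2‖ = 3.6613, so e_2 = (-0.4227, -0.5983, -0.2211, 0.6438).

Q = [[-0.1543, -0.4227], [-0.6172, -0.5983], [0.6172, -0.2211], [-0.4629, 0.6438]], R = [[6.4807, 2.9318], [0.0000, 3.6613]]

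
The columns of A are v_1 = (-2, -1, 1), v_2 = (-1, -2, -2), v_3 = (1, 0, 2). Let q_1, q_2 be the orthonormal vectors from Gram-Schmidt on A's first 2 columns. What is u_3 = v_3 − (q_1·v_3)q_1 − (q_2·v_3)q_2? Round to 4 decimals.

u_3 = (0.8000, -1.0000, 0.6000)

v_1 = (-2, -1, 1); ‖v_1‖ = 2.4495, so q_1 = (-0.8165, -0.4082, 0.4082).
q_1·v_2 = (-0.8165)·(-1) + (-0.4082)·(-2) + 0.4082·(-2) = 0.8165.
u_2 = v_2 − 0.8165·q_1 = (-0.3333, -1.6667, -2.3333).
‖u_2‖ = 2.8868, so q_2 = (-0.1155, -0.5774, -0.8083).
q_1·v_3 = (-0.8165)·1 + (-0.4082)·0 + 0.4082·2 = 0.0000; q_2·v_3 = (-0.1155)·1 + (-0.5774)·0 + (-0.8083)·2 = -1.7321.
u_3 = v_3 + 0.0000·q_1 + 1.7321·q_2 = (0.8000, -1.0000, 0.6000).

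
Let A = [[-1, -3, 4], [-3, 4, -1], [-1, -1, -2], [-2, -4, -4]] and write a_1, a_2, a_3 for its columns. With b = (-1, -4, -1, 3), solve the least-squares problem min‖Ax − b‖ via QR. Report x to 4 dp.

x = (0.7934, -0.5508, -0.4335)

a_1 = (-1, -3, -1, -2); ‖a_1‖ = 3.8730, so q_1 = (-0.2582, -0.7746, -0.2582, -0.5164).
q_1·a_2 = (-0.2582)·(-3) + (-0.7746)·4 + (-0.2582)·(-1) + (-0.5164)·(-4) = 0.0000.
u_2 = a_2 + 0.0000·q_1 = (-3.0000, 4.0000, -1.0000, -4.0000).
‖u_2‖ = 6.4807, so q_2 = (-0.4629, 0.6172, -0.1543, -0.6172).
q_1·a_3 = (-0.2582)·4 + (-0.7746)·(-1) + (-0.2582)·(-2) + (-0.5164)·(-4) = 2.3238; q_2·a_3 = (-0.4629)·4 + 0.6172·(-1) + (-0.1543)·(-2) + (-0.6172)·(-4) = 0.3086.
u_3 = a_3 − 2.3238·q_1 − 0.3086·q_2 = (4.7429, 0.6095, -1.3524, -2.6095).
‖u_3‖ = 5.6129, so q_3 = (0.8450, 0.1086, -0.2409, -0.4649).
Qᵀb = (2.0656, -3.7033, -2.4332).
Back-substitute: x_3 = -2.4332/5.6129 = -0.4335.
x_2 = (-3.7033 − 0.3086·(-0.4335))/6.4807 = -0.5508.
x_1 = (2.0656 + 0.0000·(-0.5508) − 2.3238·(-0.4335))/3.8730 = 0.7934.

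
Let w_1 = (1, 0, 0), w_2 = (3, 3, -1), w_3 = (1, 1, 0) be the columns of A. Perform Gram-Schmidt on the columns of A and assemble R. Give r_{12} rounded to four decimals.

r_{12} = 3.0000

w_1 = (1, 0, 0); ‖w_1‖ = 1.0000, so e_1 = (1.0000, 0.0000, 0.0000).
r_{12} = e_1·w_2 = 3.0000.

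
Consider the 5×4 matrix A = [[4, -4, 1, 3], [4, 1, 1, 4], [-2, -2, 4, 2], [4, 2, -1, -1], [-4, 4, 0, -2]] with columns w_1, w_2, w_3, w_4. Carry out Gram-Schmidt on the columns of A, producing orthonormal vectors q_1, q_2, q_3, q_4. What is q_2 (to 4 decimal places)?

q_2 = (-0.5013, 0.3181, -0.4049, 0.4820, 0.5013)

q_1 = w_1/‖w_1‖ = (4, 4, -2, 4, -4)/8.2462 = (0.4851, 0.4851, -0.2425, 0.4851, -0.4851).
r_{12} = q_1·w_2 = -1.9403.
u_2 = w_2 + 1.9403·q_1 = (-3.0588, 1.9412, -2.4706, 2.9412, 3.0588).
‖u_2‖ = 6.1021, so q_2 = (-0.5013, 0.3181, -0.4049, 0.4820, 0.5013).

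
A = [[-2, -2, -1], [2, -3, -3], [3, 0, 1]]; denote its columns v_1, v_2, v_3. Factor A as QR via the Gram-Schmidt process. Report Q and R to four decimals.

Q = [[-0.4851, -0.6256, 0.6110], [0.4851, -0.7738, -0.4073], [0.7276, 0.0988, 0.6788]], R = [[4.1231, -0.4851, -0.2425], [0.0000, 3.5728, 3.0459], [0.0000, 0.0000, 1.2898]]

v_1 = (-2, 2, 3); ‖v_1‖ = 4.1231, so e_1 = (-0.4851, 0.4851, 0.7276).
e_1·v_2 = (-0.4851)·(-2) + 0.4851·(-3) + 0.7276·0 = -0.4851.
u_2 = v_2 + 0.4851·e_1 = (-2.2353, -2.7647, 0.3529).
‖u_2‖ = 3.5728, so e_2 = (-0.6256, -0.7738, 0.0988).
e_1·v_3 = (-0.4851)·(-1) + 0.4851·(-3) + 0.7276·1 = -0.2425; e_2·v_3 = (-0.6256)·(-1) + (-0.7738)·(-3) + 0.0988·1 = 3.0459.
u_3 = v_3 + 0.2425·e_1 − 3.0459·e_2 = (0.7880, -0.5253, 0.8756).
‖u_3‖ = 1.2898, so e_3 = (0.6110, -0.4073, 0.6788).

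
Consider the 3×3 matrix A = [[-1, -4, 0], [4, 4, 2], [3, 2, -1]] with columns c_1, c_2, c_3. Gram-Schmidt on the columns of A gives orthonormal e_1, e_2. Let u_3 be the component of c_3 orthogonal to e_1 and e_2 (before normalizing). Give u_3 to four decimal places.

u_3 = (0.4923, 1.2308, -1.4769)

e_1 = c_1/‖c_1‖ = (-1, 4, 3)/5.0990 = (-0.1961, 0.7845, 0.5883).
r_{12} = e_1·c_2 = 5.0990.
u_2 = c_2 − 5.0990·e_1 = (-3.0000, 0.0000, -1.0000).
‖u_2‖ = 3.1623, so e_2 = (-0.9487, 0.0000, -0.3162).
r_{13} = e_1·c_3 = 0.9806; r_{23} = e_2·c_3 = 0.3162.
u_3 = c_3 − 0.9806·e_1 − 0.3162·e_2 = (0.4923, 1.2308, -1.4769).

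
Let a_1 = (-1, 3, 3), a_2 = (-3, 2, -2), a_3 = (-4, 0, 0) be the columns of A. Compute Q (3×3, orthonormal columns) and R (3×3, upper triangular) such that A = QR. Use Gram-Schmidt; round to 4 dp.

Q = [[-0.2294, -0.6991, -0.6772], [0.6882, 0.3755, -0.6208], [0.6882, -0.6085, 0.3950]], R = [[4.3589, 0.6882, 0.9177], [0.0000, 4.0653, 2.7965], [0.0000, 0.0000, 2.7088]]

a_1 = (-1, 3, 3); ‖a_1‖ = 4.3589, so q_1 = (-0.2294, 0.6882, 0.6882).
q_1·a_2 = (-0.2294)·(-3) + 0.6882·2 + 0.6882·(-2) = 0.6882.
u_2 = a_2 − 0.6882·q_1 = (-2.8421, 1.5263, -2.4737).
‖u_2‖ = 4.0653, so q_2 = (-0.6991, 0.3755, -0.6085).
q_1·a_3 = (-0.2294)·(-4) + 0.6882·0 + 0.6882·0 = 0.9177; q_2·a_3 = (-0.6991)·(-4) + 0.3755·0 + (-0.6085)·0 = 2.7965.
u_3 = a_3 − 0.9177·q_1 − 2.7965·q_2 = (-1.8344, -1.6815, 1.0701).
‖u_3‖ = 2.7088, so q_3 = (-0.6772, -0.6208, 0.3950).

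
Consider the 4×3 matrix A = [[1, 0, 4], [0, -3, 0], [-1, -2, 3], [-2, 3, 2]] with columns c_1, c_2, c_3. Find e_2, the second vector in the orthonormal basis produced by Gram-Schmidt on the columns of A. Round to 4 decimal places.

c_1 = (1, 0, -1, -2); ‖c_1‖ = 2.4495, so e_1 = (0.4082, 0.0000, -0.4082, -0.8165).
e_1·c_2 = 0.4082·0 + 0.0000·(-3) + (-0.4082)·(-2) + (-0.8165)·3 = -1.6330.
u_2 = c_2 + 1.6330·e_1 = (0.6667, -3.0000, -2.6667, 1.6667).
‖u_2‖ = 4.3970, so e_2 = (0.1516, -0.6823, -0.6065, 0.3790).

e_2 = (0.1516, -0.6823, -0.6065, 0.3790)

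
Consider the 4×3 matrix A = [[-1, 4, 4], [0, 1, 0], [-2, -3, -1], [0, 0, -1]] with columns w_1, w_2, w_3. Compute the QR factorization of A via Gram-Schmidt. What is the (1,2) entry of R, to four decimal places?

q_1 = w_1/‖w_1‖ = (-1, 0, -2, 0)/2.2361 = (-0.4472, 0.0000, -0.8944, 0.0000).
r_{12} = q_1·w_2 = 0.8944.

r_{12} = 0.8944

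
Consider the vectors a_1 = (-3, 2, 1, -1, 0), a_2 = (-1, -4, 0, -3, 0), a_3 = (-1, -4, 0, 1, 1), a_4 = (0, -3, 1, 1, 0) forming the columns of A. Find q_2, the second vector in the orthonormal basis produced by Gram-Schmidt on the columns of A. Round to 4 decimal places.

q_1 = a_1/‖a_1‖ = (-3, 2, 1, -1, 0)/3.8730 = (-0.7746, 0.5164, 0.2582, -0.2582, 0.0000).
r_{12} = q_1·a_2 = -0.5164.
u_2 = a_2 + 0.5164·q_1 = (-1.4000, -3.7333, 0.1333, -3.1333, 0.0000).
‖u_2‖ = 5.0728, so q_2 = (-0.2760, -0.7360, 0.0263, -0.6177, 0.0000).

q_2 = (-0.2760, -0.7360, 0.0263, -0.6177, 0.0000)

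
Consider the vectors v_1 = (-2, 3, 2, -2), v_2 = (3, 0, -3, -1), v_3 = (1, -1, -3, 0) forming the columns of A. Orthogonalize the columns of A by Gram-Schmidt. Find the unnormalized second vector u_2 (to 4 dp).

u_2 = (2.0476, 1.4286, -2.0476, -1.9524)

v_1 = (-2, 3, 2, -2); ‖v_1‖ = 4.5826, so e_1 = (-0.4364, 0.6547, 0.4364, -0.4364).
e_1·v_2 = (-0.4364)·3 + 0.6547·0 + 0.4364·(-3) + (-0.4364)·(-1) = -2.1822.
u_2 = v_2 + 2.1822·e_1 = (2.0476, 1.4286, -2.0476, -1.9524).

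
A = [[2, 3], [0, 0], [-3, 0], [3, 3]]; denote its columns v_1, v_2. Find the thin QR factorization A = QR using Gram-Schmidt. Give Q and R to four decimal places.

Q = [[0.4264, 0.5869], [0.0000, 0.0000], [-0.6396, 0.7337], [0.6396, 0.3424]], R = [[4.6904, 3.1980], [0.0000, 2.7880]]

e_1 = v_1/‖v_1‖ = (2, 0, -3, 3)/4.6904 = (0.4264, 0.0000, -0.6396, 0.6396).
r_{12} = e_1·v_2 = 3.1980.
u_2 = v_2 − 3.1980·e_1 = (1.6364, 0.0000, 2.0455, 0.9545).
‖u_2‖ = 2.7880, so e_2 = (0.5869, 0.0000, 0.7337, 0.3424).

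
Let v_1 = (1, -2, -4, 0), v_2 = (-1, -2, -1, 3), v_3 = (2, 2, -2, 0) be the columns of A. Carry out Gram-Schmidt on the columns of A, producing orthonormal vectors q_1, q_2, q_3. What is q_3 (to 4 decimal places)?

q_3 = (0.3968, 0.7110, -0.2563, 0.5209)

v_1 = (1, -2, -4, 0); ‖v_1‖ = 4.5826, so q_1 = (0.2182, -0.4364, -0.8729, 0.0000).
q_1·v_2 = 0.2182·(-1) + (-0.4364)·(-2) + (-0.8729)·(-1) + 0.0000·3 = 1.5275.
u_2 = v_2 − 1.5275·q_1 = (-1.3333, -1.3333, 0.3333, 3.0000).
‖u_2‖ = 3.5590, so q_2 = (-0.3746, -0.3746, 0.0937, 0.8429).
q_1·v_3 = 0.2182·2 + (-0.4364)·2 + (-0.8729)·(-2) + 0.0000·0 = 1.3093; q_2·v_3 = (-0.3746)·2 + (-0.3746)·2 + 0.0937·(-2) + 0.8429·0 = -1.6859.
u_3 = v_3 − 1.3093·q_1 + 1.6859·q_2 = (1.0827, 1.9398, -0.6992, 1.4211).
‖u_3‖ = 2.7283, so q_3 = (0.3968, 0.7110, -0.2563, 0.5209).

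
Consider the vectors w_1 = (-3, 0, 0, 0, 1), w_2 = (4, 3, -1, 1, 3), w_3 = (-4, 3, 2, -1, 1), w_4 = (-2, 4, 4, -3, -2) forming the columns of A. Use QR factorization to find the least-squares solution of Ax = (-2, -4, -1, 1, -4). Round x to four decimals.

q_1 = w_1/‖w_1‖ = (-3, 0, 0, 0, 1)/3.1623 = (-0.9487, 0.0000, 0.0000, 0.0000, 0.3162).
r_{12} = q_1·w_2 = -2.8460.
u_2 = w_2 + 2.8460·q_1 = (1.3000, 3.0000, -1.0000, 1.0000, 3.9000).
‖u_2‖ = 5.2820, so q_2 = (0.2461, 0.5680, -0.1893, 0.1893, 0.7384).
r_{13} = q_1·w_3 = 4.1110; r_{23} = q_2·w_3 = 0.8898.
u_3 = w_3 − 4.1110·q_1 − 0.8898·q_2 = (-0.3190, 2.4946, 2.1685, -1.1685, -0.9570).
‖u_3‖ = 3.6480, so q_3 = (-0.0874, 0.6838, 0.5944, -0.3203, -0.2623).
r_{14} = q_1·w_4 = 1.2649; r_{24} = q_2·w_4 = -1.0223; r_{34} = q_3·w_4 = 6.7734.
u_4 = w_4 − 1.2649·q_1 + 1.0223·q_2 − 6.7734·q_3 = (0.0439, -0.0512, -0.2198, -0.6370, 0.1317).
‖u_4‖ = 0.6899, so q_4 = (0.0636, -0.0742, -0.3186, -0.9233, 0.1909).
Qᵀb = (0.6325, -5.3388, -2.4258, -1.1989).
Back-substitute: x_4 = -1.1989/0.6899 = -1.7380.
x_3 = (-2.4258 − 6.7734·(-1.7380))/3.6480 = 2.5620.
x_2 = (-5.3388 − 0.8898·2.5620 + 1.0223·(-1.7380))/5.2820 = -1.7787.
x_1 = (0.6325 + 2.8460·(-1.7787) − 4.1110·2.5620 − 1.2649·(-1.7380))/3.1623 = -4.0362.

x = (-4.0362, -1.7787, 2.5620, -1.7380)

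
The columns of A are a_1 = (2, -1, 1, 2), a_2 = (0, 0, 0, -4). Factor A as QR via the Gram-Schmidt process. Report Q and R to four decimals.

Q = [[0.6325, 0.5164], [-0.3162, -0.2582], [0.3162, 0.2582], [0.6325, -0.7746]], R = [[3.1623, -2.5298], [0.0000, 3.0984]]

a_1 = (2, -1, 1, 2); ‖a_1‖ = 3.1623, so e_1 = (0.6325, -0.3162, 0.3162, 0.6325).
e_1·a_2 = 0.6325·0 + (-0.3162)·0 + 0.3162·0 + 0.6325·(-4) = -2.5298.
u_2 = a_2 + 2.5298·e_1 = (1.6000, -0.8000, 0.8000, -2.4000).
‖u_2‖ = 3.0984, so e_2 = (0.5164, -0.2582, 0.2582, -0.7746).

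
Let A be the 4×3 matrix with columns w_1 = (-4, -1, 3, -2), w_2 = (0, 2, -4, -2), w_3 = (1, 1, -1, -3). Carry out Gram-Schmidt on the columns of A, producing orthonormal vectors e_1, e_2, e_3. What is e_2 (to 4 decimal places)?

w_1 = (-4, -1, 3, -2); ‖w_1‖ = 5.4772, so e_1 = (-0.7303, -0.1826, 0.5477, -0.3651).
e_1·w_2 = (-0.7303)·0 + (-0.1826)·2 + 0.5477·(-4) + (-0.3651)·(-2) = -1.8257.
u_2 = w_2 + 1.8257·e_1 = (-1.3333, 1.6667, -3.0000, -2.6667).
‖u_2‖ = 4.5461, so e_2 = (-0.2933, 0.3666, -0.6599, -0.5866).

e_2 = (-0.2933, 0.3666, -0.6599, -0.5866)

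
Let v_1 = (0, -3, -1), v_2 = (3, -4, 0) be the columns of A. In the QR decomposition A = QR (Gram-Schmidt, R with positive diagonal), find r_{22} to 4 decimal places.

v_1 = (0, -3, -1); ‖v_1‖ = 3.1623, so e_1 = (0.0000, -0.9487, -0.3162).
e_1·v_2 = 0.0000·3 + (-0.9487)·(-4) + (-0.3162)·0 = 3.7947.
u_2 = v_2 − 3.7947·e_1 = (3.0000, -0.4000, 1.2000).
r_{22} = ‖u_2‖ = 3.2558.

r_{22} = 3.2558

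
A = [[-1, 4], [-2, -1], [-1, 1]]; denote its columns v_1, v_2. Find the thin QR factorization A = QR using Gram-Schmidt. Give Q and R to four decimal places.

Q = [[-0.4082, 0.8616], [-0.8165, -0.4924], [-0.4082, 0.1231]], R = [[2.4495, -1.2247], [0.0000, 4.0620]]

v_1 = (-1, -2, -1); ‖v_1‖ = 2.4495, so q_1 = (-0.4082, -0.8165, -0.4082).
q_1·v_2 = (-0.4082)·4 + (-0.8165)·(-1) + (-0.4082)·1 = -1.2247.
u_2 = v_2 + 1.2247·q_1 = (3.5000, -2.0000, 0.5000).
‖u_2‖ = 4.0620, so q_2 = (0.8616, -0.4924, 0.1231).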